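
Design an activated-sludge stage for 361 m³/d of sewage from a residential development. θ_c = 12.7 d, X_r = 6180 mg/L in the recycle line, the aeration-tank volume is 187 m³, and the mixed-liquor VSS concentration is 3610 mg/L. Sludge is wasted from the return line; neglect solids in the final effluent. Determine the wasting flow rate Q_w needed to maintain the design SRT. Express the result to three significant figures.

θ_c = V·X/(Q_w·X_r) when wasting from the recycle, so Q_w = V·X/(θ_c·X_r) = 187.0 × 3610 / (12.7 × 6180) = 8.601 m³/d.

Q_w ≈ 8.60 m³/d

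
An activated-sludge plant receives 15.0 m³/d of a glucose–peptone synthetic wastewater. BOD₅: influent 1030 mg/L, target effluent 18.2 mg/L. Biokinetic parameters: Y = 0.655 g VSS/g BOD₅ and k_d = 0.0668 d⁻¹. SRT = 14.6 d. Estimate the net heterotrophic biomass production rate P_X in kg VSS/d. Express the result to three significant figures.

The observed yield is Y_obs = Y/(1 + k_d·θ_c) = 0.655 / (1 + 0.0668 × 14.6) = 0.655 / 1.975 = 0.3316 g VSS per g BOD₅ removed.
Mass of BOD₅ removed per day: Q(S₀ − S) = 15.0 × 1012 g/m³ = 15.18 kg/d.
So the net sludge growth is P_X = 0.3316 × 15.18 = 5.033 kg VSS/d.

P_X ≈ 5.03 kg VSS/d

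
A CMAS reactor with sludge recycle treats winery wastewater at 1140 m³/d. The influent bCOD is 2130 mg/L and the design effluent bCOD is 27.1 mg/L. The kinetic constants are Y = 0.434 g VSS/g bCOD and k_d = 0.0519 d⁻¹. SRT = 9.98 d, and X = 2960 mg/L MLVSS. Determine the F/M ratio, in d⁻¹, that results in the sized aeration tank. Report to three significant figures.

F/M ≈ 0.355 d⁻¹

Steady-state biomass mass balance: V·X·(1 + k_d·θ_c) = Y·Q·(S₀ − S)·θ_c, so V = 0.434 × 1140 × (2130 − 27.1) × 9.98 / [2960 × (1 + 0.0519 × 9.98)] = 1.04×10^7 / 4493 = 2311 m³.
F/M = Q·S₀ / (V·X) = 1140 × 2130 / (2311 × 2960) = 0.3550 g bCOD·(g VSS·d)⁻¹.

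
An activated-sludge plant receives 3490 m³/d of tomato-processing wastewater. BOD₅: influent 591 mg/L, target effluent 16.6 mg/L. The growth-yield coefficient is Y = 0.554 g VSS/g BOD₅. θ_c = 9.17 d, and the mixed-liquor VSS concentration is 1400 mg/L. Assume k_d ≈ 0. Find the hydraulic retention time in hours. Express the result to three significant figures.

With k_d = 0 the design equation reduces to V = Y Q (S₀−S) θ_c / X = 0.554 × 3490 × (591 − 16.6) × 9.17 / 1400 = 7274 m³.
HRT = V/Q = 7274 m³ / 3490 m³·d⁻¹ = 2.084 d × 24 = 50.02 h.

τ ≈ 50.0 h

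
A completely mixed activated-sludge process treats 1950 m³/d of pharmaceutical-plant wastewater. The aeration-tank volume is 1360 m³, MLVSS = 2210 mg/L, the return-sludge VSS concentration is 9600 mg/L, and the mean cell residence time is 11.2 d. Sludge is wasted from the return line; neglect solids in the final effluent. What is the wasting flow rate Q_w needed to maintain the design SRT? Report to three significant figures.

Q_w = (V·X)/(θ_c X_r) = 1360 × 2210 / (11.2 × 9600) = 27.95 m³/d.

Q_w ≈ 28.0 m³/d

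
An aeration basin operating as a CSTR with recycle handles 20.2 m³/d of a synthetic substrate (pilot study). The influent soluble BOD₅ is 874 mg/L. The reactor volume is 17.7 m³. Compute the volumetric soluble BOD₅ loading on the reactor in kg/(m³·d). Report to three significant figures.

Applied soluble BOD₅ load per unit volume = Q·S₀/V = (20.2 × 874/1000)/17.70 = 0.9974 kg soluble BOD₅·m⁻³·d⁻¹.

L_v ≈ 0.997 kg soluble BOD₅/(m³·d)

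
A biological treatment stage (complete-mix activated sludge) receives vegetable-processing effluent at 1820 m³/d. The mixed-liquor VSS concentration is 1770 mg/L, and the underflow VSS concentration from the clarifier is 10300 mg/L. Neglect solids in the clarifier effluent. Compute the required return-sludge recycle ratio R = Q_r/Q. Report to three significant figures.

R ≈ 0.208

Solids balance on the clarifier gives (1+R)X = R·X_r, so R = X/(X_r − X) = 1770 / (10300 − 1770) = 0.2075.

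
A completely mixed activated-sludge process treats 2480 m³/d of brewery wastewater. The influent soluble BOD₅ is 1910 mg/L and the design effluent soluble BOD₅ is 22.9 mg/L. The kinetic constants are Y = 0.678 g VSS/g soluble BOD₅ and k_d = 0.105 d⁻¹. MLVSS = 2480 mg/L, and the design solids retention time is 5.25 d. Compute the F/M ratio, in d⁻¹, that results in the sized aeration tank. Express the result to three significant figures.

From the SRT design equation V = Y Q (S₀−S) θ_c / [X (1 + k_d θ_c)] = 0.678 × 2480 × (1910 − 22.9) × 5.25 / [2480 × (1 + 0.105 × 5.25)] = 1.67×10^7 / 3847 = 4330 m³.
F/M = Q·S₀ / (V·X) = 2480 × 1910 / (4330 × 2480) = 0.4411 g soluble BOD₅·(g VSS·d)⁻¹.

F/M ≈ 0.441 d⁻¹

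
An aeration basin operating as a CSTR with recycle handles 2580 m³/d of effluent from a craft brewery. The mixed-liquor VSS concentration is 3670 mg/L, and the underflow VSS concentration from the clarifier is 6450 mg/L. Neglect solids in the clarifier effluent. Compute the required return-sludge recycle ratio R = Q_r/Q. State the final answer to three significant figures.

R ≈ 1.32

R = Q_r/Q = X/(X_r − X) = 3670 / (6450 − 3670) = 1.320.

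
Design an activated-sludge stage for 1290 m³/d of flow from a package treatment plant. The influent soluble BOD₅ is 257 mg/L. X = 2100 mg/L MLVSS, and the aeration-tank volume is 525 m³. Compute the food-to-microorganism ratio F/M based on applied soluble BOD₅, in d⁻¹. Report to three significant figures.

F/M ≈ 0.301 d⁻¹

Food-to-microorganism ratio F/M = Q S₀ / (V X) = 1290 × 257 / (525.0 × 2100) = 0.3007 d⁻¹.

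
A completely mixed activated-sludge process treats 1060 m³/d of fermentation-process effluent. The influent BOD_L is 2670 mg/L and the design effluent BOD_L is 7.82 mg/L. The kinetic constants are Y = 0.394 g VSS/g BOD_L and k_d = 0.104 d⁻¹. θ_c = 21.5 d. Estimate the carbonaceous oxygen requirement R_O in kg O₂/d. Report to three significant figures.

R_O ≈ 2330 kg O₂/d

Observed yield with endogenous decay: Y_obs = Y / (1 + k_d·θ_c) = 0.394 / (1 + 0.104 × 21.5) = 0.394 / 3.236 = 0.1218 g VSS/g BOD_L.
ΔS = 2670 − 7.82 = 2662 mg/L, so the substrate removal rate is 1060 × 2662/1000 = 2822 kg BOD_L/d.
Biomass synthesised: P_X = Y_obs × 2822 = 343.6 kg VSS/d.
R_O = Q·ΔS − 1.42 P_X = 2822 − 487.9 = 2334 kg O₂/d.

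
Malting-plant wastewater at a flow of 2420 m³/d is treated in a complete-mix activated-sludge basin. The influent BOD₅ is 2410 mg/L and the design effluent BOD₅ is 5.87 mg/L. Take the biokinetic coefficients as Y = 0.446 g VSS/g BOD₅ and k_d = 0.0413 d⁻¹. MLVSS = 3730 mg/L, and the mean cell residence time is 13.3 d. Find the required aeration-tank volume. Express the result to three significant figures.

Steady-state biomass mass balance: V·X·(1 + k_d·θ_c) = Y·Q·(S₀ − S)·θ_c, so V = 0.446 × 2420 × (2410 − 5.87) × 13.3 / [3730 × (1 + 0.0413 × 13.3)] = 3.45×10^7 / 5779 = 5972 m³.

V ≈ 5970 m³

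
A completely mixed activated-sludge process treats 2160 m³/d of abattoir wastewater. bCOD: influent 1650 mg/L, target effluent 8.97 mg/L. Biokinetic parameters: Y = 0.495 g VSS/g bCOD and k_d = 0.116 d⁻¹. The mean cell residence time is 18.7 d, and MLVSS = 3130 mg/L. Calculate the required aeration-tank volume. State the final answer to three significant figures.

V ≈ 3310 m³

Steady-state biomass mass balance: V·X·(1 + k_d·θ_c) = Y·Q·(S₀ − S)·θ_c, so V = 0.495 × 2160 × (1650 − 8.97) × 18.7 / [3130 × (1 + 0.116 × 18.7)] = 3.28×10^7 / 9920 = 3308 m³.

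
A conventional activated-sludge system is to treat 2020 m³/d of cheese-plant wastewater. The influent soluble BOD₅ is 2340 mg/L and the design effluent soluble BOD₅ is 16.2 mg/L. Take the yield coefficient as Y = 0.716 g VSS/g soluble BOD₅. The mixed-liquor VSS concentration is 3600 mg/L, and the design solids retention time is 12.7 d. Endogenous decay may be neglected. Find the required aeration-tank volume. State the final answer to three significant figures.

V ≈ 11900 m³

Biomass mass balance (decay neglected): V·X = Y·Q·(S₀ − S)·θ_c, so V = 0.716 × 2020 × (2340 − 16.2) × 12.7 / 3600 = 11857 m³.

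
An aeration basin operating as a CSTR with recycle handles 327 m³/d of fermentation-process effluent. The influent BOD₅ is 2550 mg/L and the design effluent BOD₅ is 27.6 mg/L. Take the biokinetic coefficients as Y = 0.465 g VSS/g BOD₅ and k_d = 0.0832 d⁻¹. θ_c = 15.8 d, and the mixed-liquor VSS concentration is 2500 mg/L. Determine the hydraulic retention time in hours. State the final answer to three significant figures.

τ ≈ 76.9 h

Rearranging the biomass balance for a CMAS with decay, V = Y·Q·ΔS·θ_c / [X·(1+k_d θ_c)] = 0.465 × 327 × (2550 − 27.6) × 15.8 / [2500 × (1 + 0.0832 × 15.8)] = 6.06×10^6 / 5786 = 1047 m³.
τ = V/Q = 1047/327 = 3.203 d, or 76.86 h.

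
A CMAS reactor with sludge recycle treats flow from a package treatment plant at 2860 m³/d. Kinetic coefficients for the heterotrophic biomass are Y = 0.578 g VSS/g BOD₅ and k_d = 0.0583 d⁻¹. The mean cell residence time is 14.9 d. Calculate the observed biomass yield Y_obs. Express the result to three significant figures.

Observed yield with endogenous decay: Y_obs = Y / (1 + k_d·θ_c) = 0.578 / (1 + 0.0583 × 14.9) = 0.578 / 1.869 = 0.3093 g VSS/g BOD₅.

Y_obs ≈ 0.309 g VSS/g BOD₅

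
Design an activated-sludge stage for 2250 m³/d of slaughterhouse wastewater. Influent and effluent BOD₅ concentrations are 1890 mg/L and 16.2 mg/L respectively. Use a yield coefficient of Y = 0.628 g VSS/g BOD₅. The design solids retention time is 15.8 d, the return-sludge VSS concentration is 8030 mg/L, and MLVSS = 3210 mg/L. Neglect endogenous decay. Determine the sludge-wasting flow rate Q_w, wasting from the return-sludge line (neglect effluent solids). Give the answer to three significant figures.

Biomass mass balance (decay neglected): V·X = Y·Q·(S₀ − S)·θ_c, so V = 0.628 × 2250 × (1890 − 16.2) × 15.8 / 3210 = 13032 m³.
Q_w = (V·X)/(θ_c X_r) = 13032 × 3210 / (15.8 × 8030) = 329.7 m³/d.

Q_w ≈ 330 m³/d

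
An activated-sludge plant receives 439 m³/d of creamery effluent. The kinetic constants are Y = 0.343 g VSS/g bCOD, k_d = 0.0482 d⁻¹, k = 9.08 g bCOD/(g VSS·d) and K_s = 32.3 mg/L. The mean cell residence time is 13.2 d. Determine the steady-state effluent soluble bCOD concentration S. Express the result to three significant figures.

S ≈ 1.34 mg/L

For a completely mixed reactor with recycle the Lawrence–McCarty relation gives S = K_s·(1 + k_d·θ_c) / [θ_c·(Y·k − k_d) − 1] = 32.3 × (1 + 0.0482 × 13.2) / [13.2 × (0.343 × 9.08 − 0.0482) − 1] = 52.85 / 39.47 = 1.339 mg/L.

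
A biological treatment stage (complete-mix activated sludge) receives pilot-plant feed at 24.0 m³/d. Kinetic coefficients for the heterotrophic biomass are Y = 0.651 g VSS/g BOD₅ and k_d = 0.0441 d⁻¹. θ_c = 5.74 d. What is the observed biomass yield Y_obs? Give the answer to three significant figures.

Y_obs ≈ 0.519 g VSS/g BOD₅

Y_obs = Y / (1 + k_d θ_c) = 0.651 / (1 + 0.0441 × 5.74) = 0.651 / 1.253 = 0.5195.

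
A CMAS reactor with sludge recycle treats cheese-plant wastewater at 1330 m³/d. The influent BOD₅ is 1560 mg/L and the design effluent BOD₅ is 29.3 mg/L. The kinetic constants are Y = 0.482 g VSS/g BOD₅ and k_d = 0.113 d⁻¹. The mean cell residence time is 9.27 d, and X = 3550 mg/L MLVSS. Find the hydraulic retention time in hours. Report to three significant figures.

From the SRT design equation V = Y Q (S₀−S) θ_c / [X (1 + k_d θ_c)] = 0.482 × 1330 × (1560 − 29.3) × 9.27 / [3550 × (1 + 0.113 × 9.27)] = 9.1×10^6 / 7269 = 1251 m³.
HRT = V/Q = 1251 m³ / 1330 m³·d⁻¹ = 0.9409 d × 24 = 22.58 h.

τ ≈ 22.6 h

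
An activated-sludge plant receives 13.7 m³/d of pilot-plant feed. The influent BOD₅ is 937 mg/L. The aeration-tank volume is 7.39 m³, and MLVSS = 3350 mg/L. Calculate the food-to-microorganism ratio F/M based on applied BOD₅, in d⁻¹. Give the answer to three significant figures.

F/M ≈ 0.519 d⁻¹

F/M = Q·S₀ / (V·X) = 13.7 × 937 / (7.390 × 3350) = 0.5185 g BOD₅·(g VSS·d)⁻¹.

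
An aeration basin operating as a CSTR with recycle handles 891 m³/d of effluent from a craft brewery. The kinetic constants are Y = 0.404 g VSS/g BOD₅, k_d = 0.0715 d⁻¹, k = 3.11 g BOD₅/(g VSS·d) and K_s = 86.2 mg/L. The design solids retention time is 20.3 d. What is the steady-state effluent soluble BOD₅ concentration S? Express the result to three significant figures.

For a completely mixed reactor with recycle the Lawrence–McCarty relation gives S = K_s·(1 + k_d·θ_c) / [θ_c·(Y·k − k_d) − 1] = 86.2 × (1 + 0.0715 × 20.3) / [20.3 × (0.404 × 3.11 − 0.0715) − 1] = 211.3 / 23.05 = 9.166 mg/L.

S ≈ 9.17 mg/L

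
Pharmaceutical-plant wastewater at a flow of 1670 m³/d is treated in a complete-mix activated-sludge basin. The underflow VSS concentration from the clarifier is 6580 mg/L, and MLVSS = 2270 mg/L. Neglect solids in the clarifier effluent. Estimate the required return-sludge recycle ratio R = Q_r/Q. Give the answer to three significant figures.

R ≈ 0.527

Solids balance on the clarifier gives (1+R)X = R·X_r, so R = X/(X_r − X) = 2270 / (6580 − 2270) = 0.5267.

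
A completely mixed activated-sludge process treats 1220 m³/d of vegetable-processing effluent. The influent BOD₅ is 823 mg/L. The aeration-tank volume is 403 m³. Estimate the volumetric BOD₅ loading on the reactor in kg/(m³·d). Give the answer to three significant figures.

L_v ≈ 2.49 kg BOD₅/(m³·d)

Applied BOD₅ load per unit volume = Q·S₀/V = (1220 × 823/1000)/403.0 = 2.491 kg BOD₅·m⁻³·d⁻¹.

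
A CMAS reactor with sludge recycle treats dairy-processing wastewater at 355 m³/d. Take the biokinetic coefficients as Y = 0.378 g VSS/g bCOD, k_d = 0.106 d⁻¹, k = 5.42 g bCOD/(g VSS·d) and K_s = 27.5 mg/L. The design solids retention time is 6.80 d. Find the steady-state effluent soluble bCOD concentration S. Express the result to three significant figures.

For a completely mixed reactor with recycle the Lawrence–McCarty relation gives S = K_s·(1 + k_d·θ_c) / [θ_c·(Y·k − k_d) − 1] = 27.5 × (1 + 0.106 × 6.80) / [6.80 × (0.378 × 5.42 − 0.106) − 1] = 47.32 / 12.21 = 3.875 mg/L.

S ≈ 3.88 mg/L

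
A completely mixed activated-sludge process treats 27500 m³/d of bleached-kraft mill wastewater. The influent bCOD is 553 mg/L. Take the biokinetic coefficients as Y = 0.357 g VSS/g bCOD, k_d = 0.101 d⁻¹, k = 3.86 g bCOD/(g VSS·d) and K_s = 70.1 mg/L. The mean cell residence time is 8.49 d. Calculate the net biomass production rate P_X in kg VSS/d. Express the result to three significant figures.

For a completely mixed reactor with recycle the Lawrence–McCarty relation gives S = K_s·(1 + k_d·θ_c) / [θ_c·(Y·k − k_d) − 1] = 70.1 × (1 + 0.101 × 8.49) / [8.49 × (0.357 × 3.86 − 0.101) − 1] = 130.2 / 9.842 = 13.23 mg/L.
Observed yield with endogenous decay: Y_obs = Y / (1 + k_d·θ_c) = 0.357 / (1 + 0.101 × 8.49) = 0.357 / 1.857 = 0.1922 g VSS/g bCOD.
Mass of bCOD removed per day: Q(S₀ − S) = 27500 × 539.8 g/m³ = 14844 kg/d.
P_X = Y_obs · Q(S₀ − S) = 0.1922 × 14844 = 2853 kg VSS/d.

P_X ≈ 2850 kg VSS/d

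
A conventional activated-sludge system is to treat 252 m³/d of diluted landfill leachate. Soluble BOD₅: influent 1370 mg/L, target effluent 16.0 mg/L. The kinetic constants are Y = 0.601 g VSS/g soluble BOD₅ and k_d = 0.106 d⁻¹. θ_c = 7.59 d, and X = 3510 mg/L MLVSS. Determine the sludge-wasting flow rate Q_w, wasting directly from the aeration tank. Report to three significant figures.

Steady-state biomass mass balance: V·X·(1 + k_d·θ_c) = Y·Q·(S₀ − S)·θ_c, so V = 0.601 × 252 × (1370 − 16.0) × 7.59 / [3510 × (1 + 0.106 × 7.59)] = 1.56×10^6 / 6334 = 245.7 m³.
Wasting from the aeration tank: Q_w = V / θ_c = 245.7 / 7.59 = 32.38 m³/d.

Q_w ≈ 32.4 m³/d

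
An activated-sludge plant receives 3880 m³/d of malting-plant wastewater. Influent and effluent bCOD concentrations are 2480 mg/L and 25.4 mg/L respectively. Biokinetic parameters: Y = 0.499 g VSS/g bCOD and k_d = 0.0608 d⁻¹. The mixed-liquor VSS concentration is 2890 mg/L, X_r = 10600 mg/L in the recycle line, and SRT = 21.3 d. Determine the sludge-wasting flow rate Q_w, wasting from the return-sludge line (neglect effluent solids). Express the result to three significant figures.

Q_w ≈ 195 m³/d

Rearranging the biomass balance for a CMAS with decay, V = Y·Q·ΔS·θ_c / [X·(1+k_d θ_c)] = 0.499 × 3880 × (2480 − 25.4) × 21.3 / [2890 × (1 + 0.0608 × 21.3)] = 1.01×10^8 / 6633 = 15262 m³.
θ_c = V·X/(Q_w·X_r) when wasting from the recycle, so Q_w = V·X/(θ_c·X_r) = 15262 × 2890 / (21.3 × 10600) = 195.4 m³/d.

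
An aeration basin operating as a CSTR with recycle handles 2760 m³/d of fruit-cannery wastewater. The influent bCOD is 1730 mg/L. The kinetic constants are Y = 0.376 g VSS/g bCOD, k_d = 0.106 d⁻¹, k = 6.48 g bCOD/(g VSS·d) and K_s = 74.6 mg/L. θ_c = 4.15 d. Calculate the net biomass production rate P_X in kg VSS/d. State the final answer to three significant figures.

Effluent substrate depends only on kinetics and SRT: S = K_s(1 + k_d θ_c) / [θ_c(Yk − k_d) − 1] = 74.6 × (1 + 0.106 × 4.15) / [4.15 × (0.376 × 6.48 − 0.106) − 1] = 107.4 / 8.671 = 12.39 mg/L.
Y_obs = Y / (1 + k_d θ_c) = 0.376 / (1 + 0.106 × 4.15) = 0.376 / 1.440 = 0.2611.
Substrate removed = Q·(S₀ − S) = 2760 m³/d × (1730 − 12.4) g/m³ = 4.74×10^6 g/d = 4741 kg/d.
P_X = Y_obs · Q(S₀ − S) = 0.2611 × 4741 = 1238 kg VSS/d.

P_X ≈ 1240 kg VSS/d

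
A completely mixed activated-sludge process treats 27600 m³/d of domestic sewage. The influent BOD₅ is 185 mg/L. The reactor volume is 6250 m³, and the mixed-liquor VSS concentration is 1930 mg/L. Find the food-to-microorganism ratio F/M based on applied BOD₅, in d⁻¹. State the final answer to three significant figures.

Food-to-microorganism ratio F/M = Q S₀ / (V X) = 27600 × 185 / (6250 × 1930) = 0.4233 d⁻¹.

F/M ≈ 0.423 d⁻¹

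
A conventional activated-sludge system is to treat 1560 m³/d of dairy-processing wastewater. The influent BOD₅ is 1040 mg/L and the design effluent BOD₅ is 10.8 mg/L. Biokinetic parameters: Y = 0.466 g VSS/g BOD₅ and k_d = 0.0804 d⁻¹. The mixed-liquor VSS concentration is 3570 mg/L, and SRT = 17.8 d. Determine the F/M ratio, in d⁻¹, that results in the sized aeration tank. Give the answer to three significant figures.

From the SRT design equation V = Y Q (S₀−S) θ_c / [X (1 + k_d θ_c)] = 0.466 × 1560 × (1040 − 10.8) × 17.8 / [3570 × (1 + 0.0804 × 17.8)] = 1.33×10^7 / 8679 = 1534 m³.
F/M = applied load / biomass = Q·S₀/(V·X) = 1560 × 1040 / (1534 × 3570) = 0.2962 d⁻¹.

F/M ≈ 0.296 d⁻¹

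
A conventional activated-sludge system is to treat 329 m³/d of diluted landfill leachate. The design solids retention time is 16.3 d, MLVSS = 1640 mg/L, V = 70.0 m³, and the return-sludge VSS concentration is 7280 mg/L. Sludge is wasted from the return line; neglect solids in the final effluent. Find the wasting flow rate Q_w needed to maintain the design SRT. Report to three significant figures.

Wasting from the return line (neglecting effluent solids): Q_w = V·X / (θ_c·X_r) = 70.00 × 1640 / (16.3 × 7280) = 0.9674 m³/d.

Q_w ≈ 0.967 m³/d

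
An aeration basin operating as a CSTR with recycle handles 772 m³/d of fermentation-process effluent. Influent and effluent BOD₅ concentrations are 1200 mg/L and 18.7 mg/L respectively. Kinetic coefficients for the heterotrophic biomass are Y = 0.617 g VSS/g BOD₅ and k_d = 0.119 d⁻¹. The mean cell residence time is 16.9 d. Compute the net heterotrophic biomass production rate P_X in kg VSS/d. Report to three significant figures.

P_X ≈ 187 kg VSS/d

Correct the yield for decay: Y_obs = Y/(1 + k_d θ_c) = 0.617 / (1 + 0.119 × 16.9) = 0.617 / 3.011 = 0.2049.
Substrate removed = Q·(S₀ − S) = 772 m³/d × (1200 − 18.7) g/m³ = 9.12×10^5 g/d = 912.0 kg/d.
Net biomass production P_X = Y_obs × Q·(S₀ − S) = 0.2049 × 912.0 = 186.9 kg VSS/d.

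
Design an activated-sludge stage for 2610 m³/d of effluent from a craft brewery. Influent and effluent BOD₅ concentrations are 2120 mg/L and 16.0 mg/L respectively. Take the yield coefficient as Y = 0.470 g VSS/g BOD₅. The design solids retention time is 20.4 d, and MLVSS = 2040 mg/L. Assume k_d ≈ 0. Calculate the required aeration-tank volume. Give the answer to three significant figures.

V ≈ 25800 m³

With k_d = 0 the design equation reduces to V = Y Q (S₀−S) θ_c / X = 0.470 × 2610 × (2120 − 16.0) × 20.4 / 2040 = 25810 m³.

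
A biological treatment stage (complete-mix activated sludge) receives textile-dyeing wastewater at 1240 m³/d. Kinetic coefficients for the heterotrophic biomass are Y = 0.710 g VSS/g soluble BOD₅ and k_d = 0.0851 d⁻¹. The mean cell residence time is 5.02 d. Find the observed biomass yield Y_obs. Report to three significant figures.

Correct the yield for decay: Y_obs = Y/(1 + k_d θ_c) = 0.710 / (1 + 0.0851 × 5.02) = 0.710 / 1.427 = 0.4975.

Y_obs ≈ 0.497 g VSS/g soluble BOD₅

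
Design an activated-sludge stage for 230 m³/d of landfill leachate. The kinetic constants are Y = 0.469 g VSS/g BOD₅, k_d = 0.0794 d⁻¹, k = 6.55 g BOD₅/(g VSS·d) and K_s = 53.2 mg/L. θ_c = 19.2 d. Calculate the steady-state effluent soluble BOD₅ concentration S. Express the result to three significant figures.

S ≈ 2.38 mg/L

From the Monod/SRT balance for a CMAS, S = K_s·(1+k_d θ_c)/[θ_c·(Y k − k_d) − 1] = 53.2 × (1 + 0.0794 × 19.2) / [19.2 × (0.469 × 6.55 − 0.0794) − 1] = 134.3 / 56.46 = 2.379 mg/L.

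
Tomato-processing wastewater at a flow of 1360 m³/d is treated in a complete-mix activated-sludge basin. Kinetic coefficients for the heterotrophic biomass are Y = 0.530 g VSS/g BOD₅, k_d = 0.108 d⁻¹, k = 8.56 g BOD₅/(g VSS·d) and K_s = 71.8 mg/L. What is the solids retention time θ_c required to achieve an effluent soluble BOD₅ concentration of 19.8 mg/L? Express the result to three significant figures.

θ_c ≈ 1.15 d

At the target effluent, Y k S/(K_s+S) = 0.530×8.56×19.8/91.60 = 0.9807 d⁻¹.
Then 1/θ_c = μ − k_d = 0.9807 − 0.108 = 0.8727 d⁻¹, giving θ_c = 1.146 d.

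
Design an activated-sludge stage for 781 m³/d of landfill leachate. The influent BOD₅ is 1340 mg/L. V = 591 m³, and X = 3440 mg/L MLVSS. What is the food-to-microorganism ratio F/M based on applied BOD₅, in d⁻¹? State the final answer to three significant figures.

F/M ≈ 0.515 d⁻¹

Food-to-microorganism ratio F/M = Q S₀ / (V X) = 781 × 1340 / (591.0 × 3440) = 0.5148 d⁻¹.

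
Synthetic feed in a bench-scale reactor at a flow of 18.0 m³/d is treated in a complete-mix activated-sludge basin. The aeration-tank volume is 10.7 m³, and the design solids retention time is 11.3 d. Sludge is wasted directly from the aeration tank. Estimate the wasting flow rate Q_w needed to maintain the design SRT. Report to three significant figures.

For wasting at MLVSS concentration, Q_w = V/θ_c = 10.70/11.3 = 0.9469 m³/d.

Q_w ≈ 0.947 m³/d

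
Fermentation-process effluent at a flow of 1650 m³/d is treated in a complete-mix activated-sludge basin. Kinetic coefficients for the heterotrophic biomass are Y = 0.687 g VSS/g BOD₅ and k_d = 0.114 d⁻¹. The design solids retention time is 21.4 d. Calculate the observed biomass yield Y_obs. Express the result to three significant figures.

Y_obs ≈ 0.200 g VSS/g BOD₅

The observed yield is Y_obs = Y/(1 + k_d·θ_c) = 0.687 / (1 + 0.114 × 21.4) = 0.687 / 3.440 = 0.1997 g VSS per g BOD₅ removed.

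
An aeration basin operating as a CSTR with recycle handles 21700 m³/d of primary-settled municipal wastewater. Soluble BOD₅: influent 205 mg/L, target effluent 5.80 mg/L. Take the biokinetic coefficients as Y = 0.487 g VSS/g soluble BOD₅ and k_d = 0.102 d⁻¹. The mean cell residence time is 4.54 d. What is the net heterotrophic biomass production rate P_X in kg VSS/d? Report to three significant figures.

Y_obs = Y / (1 + k_d θ_c) = 0.487 / (1 + 0.102 × 4.54) = 0.487 / 1.463 = 0.3329.
Mass of soluble BOD₅ removed per day: Q(S₀ − S) = 21700 × 199.2 g/m³ = 4323 kg/d.
So the net sludge growth is P_X = 0.3329 × 4323 = 1439 kg VSS/d.

P_X ≈ 1440 kg VSS/d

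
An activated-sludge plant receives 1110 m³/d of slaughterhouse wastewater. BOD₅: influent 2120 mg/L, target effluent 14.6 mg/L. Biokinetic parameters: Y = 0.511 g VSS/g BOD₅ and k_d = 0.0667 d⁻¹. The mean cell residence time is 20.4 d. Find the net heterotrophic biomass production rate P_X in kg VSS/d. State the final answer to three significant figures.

Y_obs = Y / (1 + k_d θ_c) = 0.511 / (1 + 0.0667 × 20.4) = 0.511 / 2.361 = 0.2165.
ΔS = 2120 − 14.6 = 2105 mg/L, so the substrate removal rate is 1110 × 2105/1000 = 2337 kg BOD₅/d.
Biomass produced: P_X = Y_obs·Q·ΔS = 0.2165 × 2337 ≈ 505.9 kg VSS/d.

P_X ≈ 506 kg VSS/d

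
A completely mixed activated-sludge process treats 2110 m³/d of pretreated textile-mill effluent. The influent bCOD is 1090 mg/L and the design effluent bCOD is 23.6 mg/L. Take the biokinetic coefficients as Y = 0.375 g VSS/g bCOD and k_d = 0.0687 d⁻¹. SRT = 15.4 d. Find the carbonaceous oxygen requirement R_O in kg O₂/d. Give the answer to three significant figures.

Y_obs = Y / (1 + k_d θ_c) = 0.375 / (1 + 0.0687 × 15.4) = 0.375 / 2.058 = 0.1822.
ΔS = 1090 − 23.6 = 1066 mg/L, so the substrate removal rate is 2110 × 1066/1000 = 2250 kg bCOD/d.
Net sludge production P_X = 0.1822 × 2250 = 410.0 kg VSS/d.
R_O = Q·ΔS − 1.42 P_X = 2250 − 582.2 = 1668 kg O₂/d.

R_O ≈ 1670 kg O₂/d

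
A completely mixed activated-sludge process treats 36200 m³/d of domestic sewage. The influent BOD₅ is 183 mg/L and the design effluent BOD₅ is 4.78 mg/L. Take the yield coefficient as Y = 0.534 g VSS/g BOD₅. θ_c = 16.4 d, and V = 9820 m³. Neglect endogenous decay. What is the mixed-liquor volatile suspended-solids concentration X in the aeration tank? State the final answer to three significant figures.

X = Y·Q·ΔS·θ_c / V = 0.534 × 36200 × (183 − 4.78) × 16.4 / 9820 = 5754 mg/L.

X ≈ 5750 mg/L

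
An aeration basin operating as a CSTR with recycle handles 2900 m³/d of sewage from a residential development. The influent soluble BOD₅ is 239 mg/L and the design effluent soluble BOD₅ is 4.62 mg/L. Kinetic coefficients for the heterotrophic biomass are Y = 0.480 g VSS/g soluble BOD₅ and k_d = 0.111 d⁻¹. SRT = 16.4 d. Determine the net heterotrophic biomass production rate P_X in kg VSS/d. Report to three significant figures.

P_X ≈ 116 kg VSS/d

Observed yield with endogenous decay: Y_obs = Y / (1 + k_d·θ_c) = 0.480 / (1 + 0.111 × 16.4) = 0.480 / 2.820 = 0.1702 g VSS/g soluble BOD₅.
ΔS = 239 − 4.62 = 234.4 mg/L, so the substrate removal rate is 2900 × 234.4/1000 = 679.7 kg soluble BOD₅/d.
Net biomass production P_X = Y_obs × Q·(S₀ − S) = 0.1702 × 679.7 = 115.7 kg VSS/d.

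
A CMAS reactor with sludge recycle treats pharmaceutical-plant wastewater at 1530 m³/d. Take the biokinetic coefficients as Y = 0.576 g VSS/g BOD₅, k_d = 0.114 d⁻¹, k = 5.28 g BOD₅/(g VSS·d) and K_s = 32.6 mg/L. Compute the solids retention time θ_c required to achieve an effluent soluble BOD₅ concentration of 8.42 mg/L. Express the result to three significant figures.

Specific growth rate at S = 8.42 mg/L: μ = YkS/(K_s+S) = 0.576·5.28·8.42/(32.6+8.42) = 0.6243 d⁻¹.
1/θ_c = 0.6243 − 0.114 = 0.5103 d⁻¹, so θ_c = 1.960 d.

θ_c ≈ 1.96 d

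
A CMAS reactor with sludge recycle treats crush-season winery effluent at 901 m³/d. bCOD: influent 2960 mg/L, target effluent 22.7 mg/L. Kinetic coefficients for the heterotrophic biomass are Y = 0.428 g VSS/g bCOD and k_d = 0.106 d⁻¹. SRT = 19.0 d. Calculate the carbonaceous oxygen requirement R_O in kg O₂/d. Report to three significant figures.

R_O ≈ 2110 kg O₂/d

Y_obs = Y / (1 + k_d θ_c) = 0.428 / (1 + 0.106 × 19.0) = 0.428 / 3.014 = 0.1420.
Q·(S₀ − S) = 901 × (2960 − 22.7) × 10⁻³ = 2647 kg/d removed.
Biomass synthesised: P_X = Y_obs × 2647 = 375.8 kg VSS/d.
Carbonaceous O₂ demand = substrate oxidised − cell-mass equivalent = 2647 − 1.42 × 375.8 = 2113 kg O₂/d.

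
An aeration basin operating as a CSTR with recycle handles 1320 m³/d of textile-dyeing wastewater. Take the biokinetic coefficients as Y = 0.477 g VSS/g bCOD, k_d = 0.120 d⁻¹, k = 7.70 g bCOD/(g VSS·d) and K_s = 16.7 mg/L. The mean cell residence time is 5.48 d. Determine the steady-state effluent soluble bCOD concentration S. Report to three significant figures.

S ≈ 1.50 mg/L

Effluent substrate depends only on kinetics and SRT: S = K_s(1 + k_d θ_c) / [θ_c(Yk − k_d) − 1] = 16.7 × (1 + 0.120 × 5.48) / [5.48 × (0.477 × 7.70 − 0.120) − 1] = 27.68 / 18.47 = 1.499 mg/L.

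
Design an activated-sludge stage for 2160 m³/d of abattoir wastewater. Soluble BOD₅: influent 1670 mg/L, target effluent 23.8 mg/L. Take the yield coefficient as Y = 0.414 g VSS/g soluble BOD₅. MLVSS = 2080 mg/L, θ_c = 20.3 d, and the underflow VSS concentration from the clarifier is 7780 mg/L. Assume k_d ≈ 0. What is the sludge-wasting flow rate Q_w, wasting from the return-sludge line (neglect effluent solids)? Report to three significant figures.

V·X = Y·Q·ΔS·θ_c gives V = 0.414 × 2160 × (1670 − 23.8) × 20.3 / 2080 = 14367 m³.
Wasting from the return line (neglecting effluent solids): Q_w = V·X / (θ_c·X_r) = 14367 × 2080 / (20.3 × 7780) = 189.2 m³/d.

Q_w ≈ 189 m³/d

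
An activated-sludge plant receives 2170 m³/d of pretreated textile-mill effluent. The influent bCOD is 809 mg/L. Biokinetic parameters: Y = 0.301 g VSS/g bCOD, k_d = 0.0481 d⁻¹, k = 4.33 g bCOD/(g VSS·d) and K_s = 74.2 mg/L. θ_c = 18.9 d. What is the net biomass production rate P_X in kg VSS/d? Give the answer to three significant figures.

From the Monod/SRT balance for a CMAS, S = K_s·(1+k_d θ_c)/[θ_c·(Y k − k_d) − 1] = 74.2 × (1 + 0.0481 × 18.9) / [18.9 × (0.301 × 4.33 − 0.0481) − 1] = 141.7 / 22.72 = 6.234 mg/L.
The observed yield is Y_obs = Y/(1 + k_d·θ_c) = 0.301 / (1 + 0.0481 × 18.9) = 0.301 / 1.909 = 0.1577 g VSS per g bCOD removed.
Substrate removed = Q·(S₀ − S) = 2170 m³/d × (809 − 6.23) g/m³ = 1.74×10^6 g/d = 1742 kg/d.
Biomass produced: P_X = Y_obs·Q·ΔS = 0.1577 × 1742 ≈ 274.7 kg VSS/d.

P_X ≈ 275 kg VSS/d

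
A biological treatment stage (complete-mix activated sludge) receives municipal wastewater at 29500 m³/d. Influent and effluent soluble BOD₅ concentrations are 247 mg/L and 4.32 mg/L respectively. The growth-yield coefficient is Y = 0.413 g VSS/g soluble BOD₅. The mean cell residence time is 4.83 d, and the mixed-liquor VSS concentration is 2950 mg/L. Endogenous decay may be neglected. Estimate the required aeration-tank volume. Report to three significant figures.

V·X = Y·Q·ΔS·θ_c gives V = 0.413 × 29500 × (247 − 4.32) × 4.83 / 2950 = 4841 m³.

V ≈ 4840 m³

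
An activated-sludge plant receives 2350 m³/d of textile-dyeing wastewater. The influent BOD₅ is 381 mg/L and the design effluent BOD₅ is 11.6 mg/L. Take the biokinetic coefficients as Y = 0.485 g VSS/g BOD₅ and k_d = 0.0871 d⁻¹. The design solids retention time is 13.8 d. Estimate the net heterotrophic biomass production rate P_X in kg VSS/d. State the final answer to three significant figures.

P_X ≈ 191 kg VSS/d

Observed yield with endogenous decay: Y_obs = Y / (1 + k_d·θ_c) = 0.485 / (1 + 0.0871 × 13.8) = 0.485 / 2.202 = 0.2203 g VSS/g BOD₅.
Q·(S₀ − S) = 2350 × (381 − 11.6) × 10⁻³ = 868.1 kg/d removed.
Biomass produced: P_X = Y_obs·Q·ΔS = 0.2203 × 868.1 ≈ 191.2 kg VSS/d.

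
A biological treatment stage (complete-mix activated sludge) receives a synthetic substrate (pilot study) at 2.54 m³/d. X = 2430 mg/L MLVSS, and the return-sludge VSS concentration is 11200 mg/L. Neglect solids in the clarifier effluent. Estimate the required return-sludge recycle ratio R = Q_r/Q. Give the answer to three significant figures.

R ≈ 0.277

R = Q_r/Q = X/(X_r − X) = 2430 / (11200 − 2430) = 0.2771.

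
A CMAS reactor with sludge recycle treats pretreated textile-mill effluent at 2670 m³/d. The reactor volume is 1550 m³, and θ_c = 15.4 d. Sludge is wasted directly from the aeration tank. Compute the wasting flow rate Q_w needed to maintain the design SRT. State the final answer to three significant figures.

Wasting from the aeration tank: Q_w = V / θ_c = 1550 / 15.4 = 100.6 m³/d.

Q_w ≈ 101 m³/d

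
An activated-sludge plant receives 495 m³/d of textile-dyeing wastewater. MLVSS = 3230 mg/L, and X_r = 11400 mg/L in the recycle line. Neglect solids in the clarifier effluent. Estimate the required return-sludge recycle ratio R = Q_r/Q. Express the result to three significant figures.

R ≈ 0.395

Solids balance on the clarifier gives (1+R)X = R·X_r, so R = X/(X_r − X) = 3230 / (11400 − 3230) = 0.3953.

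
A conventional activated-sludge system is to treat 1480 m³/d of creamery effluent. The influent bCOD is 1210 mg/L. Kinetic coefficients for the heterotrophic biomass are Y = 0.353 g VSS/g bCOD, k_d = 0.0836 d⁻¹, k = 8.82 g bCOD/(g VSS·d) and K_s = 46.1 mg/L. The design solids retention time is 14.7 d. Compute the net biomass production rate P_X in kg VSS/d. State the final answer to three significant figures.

P_X ≈ 283 kg VSS/d

Effluent substrate depends only on kinetics and SRT: S = K_s(1 + k_d θ_c) / [θ_c(Yk − k_d) − 1] = 46.1 × (1 + 0.0836 × 14.7) / [14.7 × (0.353 × 8.82 − 0.0836) − 1] = 102.8 / 43.54 = 2.360 mg/L.
Y_obs = Y / (1 + k_d θ_c) = 0.353 / (1 + 0.0836 × 14.7) = 0.353 / 2.229 = 0.1584.
ΔS = 1210 − 2.36 = 1208 mg/L, so the substrate removal rate is 1480 × 1208/1000 = 1787 kg bCOD/d.
P_X = Y_obs · Q(S₀ − S) = 0.1584 × 1787 = 283.1 kg VSS/d.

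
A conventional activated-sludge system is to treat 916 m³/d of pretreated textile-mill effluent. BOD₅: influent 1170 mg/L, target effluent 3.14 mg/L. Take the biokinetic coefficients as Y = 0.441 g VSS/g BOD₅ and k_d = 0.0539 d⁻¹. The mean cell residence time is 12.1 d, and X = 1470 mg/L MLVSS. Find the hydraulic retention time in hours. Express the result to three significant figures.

τ ≈ 61.5 h

Steady-state biomass mass balance: V·X·(1 + k_d·θ_c) = Y·Q·(S₀ − S)·θ_c, so V = 0.441 × 916 × (1170 − 3.14) × 12.1 / [1470 × (1 + 0.0539 × 12.1)] = 5.7×10^6 / 2429 = 2348 m³.
Hydraulic retention time τ = V/Q = 2348 / 916 = 2.564 d = 61.53 h.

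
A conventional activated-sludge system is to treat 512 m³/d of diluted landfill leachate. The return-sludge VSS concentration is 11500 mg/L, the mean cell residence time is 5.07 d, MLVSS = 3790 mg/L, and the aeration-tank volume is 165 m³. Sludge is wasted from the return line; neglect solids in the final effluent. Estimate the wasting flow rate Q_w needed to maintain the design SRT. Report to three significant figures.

Q_w = (V·X)/(θ_c X_r) = 165.0 × 3790 / (5.07 × 11500) = 10.73 m³/d.

Q_w ≈ 10.7 m³/d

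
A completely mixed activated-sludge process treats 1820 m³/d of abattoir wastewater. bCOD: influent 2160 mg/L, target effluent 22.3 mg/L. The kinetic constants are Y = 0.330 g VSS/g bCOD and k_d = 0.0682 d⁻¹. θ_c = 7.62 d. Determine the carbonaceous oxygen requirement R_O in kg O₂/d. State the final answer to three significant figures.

R_O ≈ 2690 kg O₂/d

Observed yield with endogenous decay: Y_obs = Y / (1 + k_d·θ_c) = 0.330 / (1 + 0.0682 × 7.62) = 0.330 / 1.520 = 0.2172 g VSS/g bCOD.
Q·(S₀ − S) = 1820 × (2160 − 22.3) × 10⁻³ = 3891 kg/d removed.
Biomass synthesised: P_X = Y_obs × 3891 = 844.8 kg VSS/d.
Carbonaceous O₂ demand = substrate oxidised − cell-mass equivalent = 3891 − 1.42 × 844.8 = 2691 kg O₂/d.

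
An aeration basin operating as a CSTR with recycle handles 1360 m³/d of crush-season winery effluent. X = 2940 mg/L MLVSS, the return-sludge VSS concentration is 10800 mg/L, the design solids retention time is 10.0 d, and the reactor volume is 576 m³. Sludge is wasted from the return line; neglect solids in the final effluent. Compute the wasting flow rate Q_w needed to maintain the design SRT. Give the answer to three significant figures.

Wasting from the return line (neglecting effluent solids): Q_w = V·X / (θ_c·X_r) = 576.0 × 2940 / (10.0 × 10800) = 15.68 m³/d.

Q_w ≈ 15.7 m³/d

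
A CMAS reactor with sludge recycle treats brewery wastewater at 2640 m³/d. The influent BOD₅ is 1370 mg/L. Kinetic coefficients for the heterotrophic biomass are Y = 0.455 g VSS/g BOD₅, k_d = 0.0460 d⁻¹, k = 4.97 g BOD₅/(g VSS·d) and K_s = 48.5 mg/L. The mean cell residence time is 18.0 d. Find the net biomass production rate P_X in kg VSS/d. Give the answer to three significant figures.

Effluent substrate depends only on kinetics and SRT: S = K_s(1 + k_d θ_c) / [θ_c(Yk − k_d) − 1] = 48.5 × (1 + 0.0460 × 18.0) / [18.0 × (0.455 × 4.97 − 0.0460) − 1] = 88.66 / 38.88 = 2.281 mg/L.
Correct the yield for decay: Y_obs = Y/(1 + k_d θ_c) = 0.455 / (1 + 0.0460 × 18.0) = 0.455 / 1.828 = 0.2489.
Q·(S₀ − S) = 2640 × (1370 − 2.28) × 10⁻³ = 3611 kg/d removed.
Net biomass production P_X = Y_obs × Q·(S₀ − S) = 0.2489 × 3611 = 898.7 kg VSS/d.

P_X ≈ 899 kg VSS/d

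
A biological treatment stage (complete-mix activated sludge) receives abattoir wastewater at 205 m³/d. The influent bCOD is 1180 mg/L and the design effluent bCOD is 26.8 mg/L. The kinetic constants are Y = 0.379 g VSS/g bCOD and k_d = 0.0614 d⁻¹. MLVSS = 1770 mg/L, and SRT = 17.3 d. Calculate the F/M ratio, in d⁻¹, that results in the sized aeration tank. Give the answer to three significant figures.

From the SRT design equation V = Y Q (S₀−S) θ_c / [X (1 + k_d θ_c)] = 0.379 × 205 × (1180 − 26.8) × 17.3 / [1770 × (1 + 0.0614 × 17.3)] = 1.55×10^6 / 3650 = 424.7 m³.
F/M = applied load / biomass = Q·S₀/(V·X) = 205 × 1180 / (424.7 × 1770) = 0.3218 d⁻¹.

F/M ≈ 0.322 d⁻¹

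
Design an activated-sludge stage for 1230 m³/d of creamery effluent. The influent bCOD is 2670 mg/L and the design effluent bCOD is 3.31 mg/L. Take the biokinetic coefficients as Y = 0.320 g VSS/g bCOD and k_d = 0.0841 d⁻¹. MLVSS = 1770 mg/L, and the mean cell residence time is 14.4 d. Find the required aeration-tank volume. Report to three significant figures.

Steady-state biomass mass balance: V·X·(1 + k_d·θ_c) = Y·Q·(S₀ − S)·θ_c, so V = 0.320 × 1230 × (2670 − 3.31) × 14.4 / [1770 × (1 + 0.0841 × 14.4)] = 1.51×10^7 / 3914 = 3862 m³.

V ≈ 3860 m³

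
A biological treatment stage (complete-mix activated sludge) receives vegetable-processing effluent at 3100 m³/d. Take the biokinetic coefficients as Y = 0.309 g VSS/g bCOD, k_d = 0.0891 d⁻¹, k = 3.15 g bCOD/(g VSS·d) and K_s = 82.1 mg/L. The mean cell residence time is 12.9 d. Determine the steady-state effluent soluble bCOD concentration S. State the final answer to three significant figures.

For a completely mixed reactor with recycle the Lawrence–McCarty relation gives S = K_s·(1 + k_d·θ_c) / [θ_c·(Y·k − k_d) − 1] = 82.1 × (1 + 0.0891 × 12.9) / [12.9 × (0.309 × 3.15 − 0.0891) − 1] = 176.5 / 10.41 = 16.96 mg/L.

S ≈ 17.0 mg/L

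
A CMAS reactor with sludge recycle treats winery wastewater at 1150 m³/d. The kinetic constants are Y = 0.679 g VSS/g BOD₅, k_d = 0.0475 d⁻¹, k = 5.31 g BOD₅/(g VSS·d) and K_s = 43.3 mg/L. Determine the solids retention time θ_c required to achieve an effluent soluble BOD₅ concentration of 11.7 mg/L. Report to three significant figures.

At the target effluent, Y k S/(K_s+S) = 0.679×5.31×11.7/55.00 = 0.7670 d⁻¹.
θ_c = 1/(μ − k_d) = 1/(0.7670 − 0.0475) = 1/0.7195 = 1.390 d.

θ_c ≈ 1.39 d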